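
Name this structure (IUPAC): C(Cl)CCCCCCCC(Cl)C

1,9-dichlorodecane

The longest continuous carbon chain has 10 atoms, so the parent hydride is decane.
Number the chain so that the substituent locant set {1,9} is lower than {2,10} at the first point of difference.
That gives chloro groups at C-1 and C-9.
Putting it together: 1,9-dichlorodecane.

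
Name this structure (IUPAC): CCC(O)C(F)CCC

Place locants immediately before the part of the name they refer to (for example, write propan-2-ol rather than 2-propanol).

4-fluoroheptan-3-ol

The longest chain bearing the –OH group is 7 carbons long (heptane).
The principal characteristic group is an alcohol (–OH), named with the suffix -ol.
The numbering direction is chosen so that numbering from this end puts the hydroxyl group at C-3 rather than C-5.
This places the hydroxyl at C-3; a fluoro group at C-4.
Putting it together: 4-fluoroheptan-3-ol.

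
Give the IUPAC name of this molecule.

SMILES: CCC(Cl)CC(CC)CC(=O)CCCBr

1-bromo-8-chloro-6-ethyldecan-4-one

The longest chain bearing the carbonyl is 10 carbons long (decane).
A ketone (C=O on an internal carbon) is the principal characteristic group, giving the suffix -one.
Number the chain so that numbering from this end puts the carbonyl group at C-4 rather than C-7.
This places the carbonyl at C-4; a bromo group at C-1; a chloro group at C-8; an ethyl group at C-6.
The substituents are ordered alphabetically, ignoring any di-/tri- multipliers.
Putting it together: 1-bromo-8-chloro-6-ethyldecan-4-one.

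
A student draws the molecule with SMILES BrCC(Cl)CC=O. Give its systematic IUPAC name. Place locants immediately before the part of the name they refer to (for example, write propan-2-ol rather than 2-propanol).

Counting along the main chain through the –CHO group gives 4 carbons: the parent is butane.
The highest-priority functional group is an aldehyde (terminal –CHO), so the name ends in -al.
Number the chain so that the aldehyde carbon is C-1 by definition.
That gives a bromo group at C-4; a chloro group at C-3.
Substituent prefixes are cited in alphabetical order (multiplying prefixes like di-/tri- are ignored for ordering).
Assembling the pieces gives 4-bromo-3-chlorobutanal.

4-bromo-3-chlorobutanal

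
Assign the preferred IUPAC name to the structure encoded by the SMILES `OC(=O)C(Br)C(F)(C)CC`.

2-bromo-3-fluoro-3-methylpentanoic acid

Counting along the main chain through the –COOH group gives 5 carbons: the parent is pentane.
The highest-priority functional group is a carboxylic acid (terminal –COOH), so the name ends in -oic acid.
Choose the numbering such that the carboxylic acid carbon is C-1 by definition.
That gives a bromo group at C-2; a fluoro group at C-3; a methyl group at C-3.
The substituents are ordered alphabetically, ignoring any di-/tri- multipliers.
Assembling the pieces gives 2-bromo-3-fluoro-3-methylpentanoic acid.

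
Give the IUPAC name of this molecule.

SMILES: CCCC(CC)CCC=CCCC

The longest chain bearing the multiple bond is 11 carbons long (undecane).
A C=C double bond in the chain gives the infix -ene-.
Choose the numbering such that numbering from this end puts the double bond at C-4 rather than C-7.
With this numbering: the double bond between C-4 and C-5; an ethyl group at C-8.
The name is 8-ethylundec-4-ene.

8-ethylundec-4-ene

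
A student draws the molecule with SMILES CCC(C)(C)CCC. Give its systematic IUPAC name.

The longest continuous carbon chain has 6 atoms, so the parent hydride is hexane.
The numbering direction is chosen so that the substituent locant set {3,3} is lower than {4,4} at the first point of difference.
This places two methyl groups at C-3.
Putting it together: 3,3-dimethylhexane.

3,3-dimethylhexane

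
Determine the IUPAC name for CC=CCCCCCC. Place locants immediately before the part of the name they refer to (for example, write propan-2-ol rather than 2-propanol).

The longest chain bearing the multiple bond is 9 carbons long (nonane).
The chain contains a C=C double bond, so the unsaturation ending is -ene.
Choose the numbering such that numbering from this end puts the double bond at C-2 rather than C-7.
That gives the double bond between C-2 and C-3.
The name is non-2-ene.

non-2-ene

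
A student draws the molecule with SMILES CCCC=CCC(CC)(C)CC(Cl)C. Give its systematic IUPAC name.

The longest carbon chain that includes the multiple bond has 10 carbons, so the parent hydride is decane.
The chain contains a C=C double bond, so the unsaturation ending is -ene.
The numbering direction is chosen so that numbering from this end puts the double bond at C-4 rather than C-6.
With this numbering: the double bond between C-4 and C-5; a chloro group at C-9; an ethyl group at C-7; a methyl group at C-7.
The substituents are ordered alphabetically, ignoring any di-/tri- multipliers.
The name is 9-chloro-7-ethyl-7-methyldec-4-ene.

9-chloro-7-ethyl-7-methyldec-4-ene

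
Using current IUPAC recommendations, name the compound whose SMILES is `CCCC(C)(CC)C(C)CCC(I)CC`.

The longest continuous carbon chain has 10 atoms, so the parent hydride is decane.
The numbering direction is chosen so that the substituent locant set {3,6,7,7} is lower than {4,4,5,8} at the first point of difference.
That gives an ethyl group at C-7; an iodo group at C-3; methyl groups at C-6 and C-7.
Substituent prefixes are cited in alphabetical order (multiplying prefixes like di-/tri- are ignored for ordering).
Assembling the pieces gives 7-ethyl-3-iodo-6,7-dimethyldecane.

7-ethyl-3-iodo-6,7-dimethyldecane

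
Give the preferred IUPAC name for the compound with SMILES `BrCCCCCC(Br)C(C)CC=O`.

The longest chain bearing the –CHO group is 9 carbons long (nonane).
An aldehyde (terminal –CHO) is the principal characteristic group, giving the suffix -al.
Number the chain so that the aldehyde carbon is C-1 by definition.
With this numbering: bromo groups at C-4 and C-9; a methyl group at C-3.
Prefixes are listed alphabetically: bromo, methyl.
The name is 4,9-dibromo-3-methylnonanal.

4,9-dibromo-3-methylnonanal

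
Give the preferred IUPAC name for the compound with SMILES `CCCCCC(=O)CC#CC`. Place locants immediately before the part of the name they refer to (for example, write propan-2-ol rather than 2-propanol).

dec-2-yn-5-one

Counting along the main chain through the carbonyl and the multiple bond gives 10 carbons: the parent is decane.
A ketone (C=O on an internal carbon) is the principal characteristic group, giving the suffix -one.
The chain contains a C≡C triple bond, so the unsaturation ending is -yne.
Number the chain so that numbering from this end puts the carbonyl group at C-5 rather than C-6.
That gives the carbonyl at C-5; the triple bond between C-2 and C-3.
Putting it together: dec-2-yn-5-one.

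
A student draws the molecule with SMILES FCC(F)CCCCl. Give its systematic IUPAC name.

5-chloro-1,2-difluoropentane

The longest continuous carbon chain has 5 atoms, so the parent hydride is pentane.
Number the chain so that the substituent locant set {1,2,5} is lower than {1,4,5} at the first point of difference.
This places a chloro group at C-5; fluoro groups at C-1 and C-2.
Prefixes are listed alphabetically: chloro, fluoro.
Assembling the pieces gives 5-chloro-1,2-difluoropentane.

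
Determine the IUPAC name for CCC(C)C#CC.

Counting along the main chain through the multiple bond gives 6 carbons: the parent is hexane.
A C≡C triple bond in the chain gives the infix -yne-.
Number the chain so that numbering from this end puts the triple bond at C-2 rather than C-4.
That gives the triple bond between C-2 and C-3; a methyl group at C-4.
The name is 4-methylhex-2-yne.

4-methylhex-2-yne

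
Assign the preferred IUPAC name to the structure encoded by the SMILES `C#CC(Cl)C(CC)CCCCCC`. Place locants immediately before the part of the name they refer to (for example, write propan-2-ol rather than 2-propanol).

Counting along the main chain through the multiple bond gives 10 carbons: the parent is decane.
The chain contains a C≡C triple bond, so the unsaturation ending is -yne.
Number the chain so that numbering from this end puts the triple bond at C-1 rather than C-9.
This places the triple bond between C-1 and C-2; a chloro group at C-3; an ethyl group at C-4.
Prefixes are listed alphabetically: chloro, ethyl.
Putting it together: 3-chloro-4-ethyldec-1-yne.

3-chloro-4-ethyldec-1-yne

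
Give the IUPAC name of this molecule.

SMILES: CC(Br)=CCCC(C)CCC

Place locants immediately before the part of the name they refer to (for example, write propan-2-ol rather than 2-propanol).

The longest chain bearing the multiple bond is 9 carbons long (nonane).
A C=C double bond in the chain gives the infix -ene-.
Number the chain so that numbering from this end puts the double bond at C-2 rather than C-7.
That gives the double bond between C-2 and C-3; a bromo group at C-2; a methyl group at C-6.
The substituents are ordered alphabetically, ignoring any di-/tri- multipliers.
Putting it together: 2-bromo-6-methylnon-2-ene.

2-bromo-6-methylnon-2-ene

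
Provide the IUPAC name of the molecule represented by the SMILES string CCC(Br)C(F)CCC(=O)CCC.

The longest chain bearing the carbonyl is 10 carbons long (decane).
A ketone (C=O on an internal carbon) is the principal characteristic group, giving the suffix -one.
The numbering direction is chosen so that numbering from this end puts the carbonyl group at C-4 rather than C-7.
That gives the carbonyl at C-4; a bromo group at C-8; a fluoro group at C-7.
The substituents are ordered alphabetically, ignoring any di-/tri- multipliers.
Putting it together: 8-bromo-7-fluorodecan-4-one.

8-bromo-7-fluorodecan-4-one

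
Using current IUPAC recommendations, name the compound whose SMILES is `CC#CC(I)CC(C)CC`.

The longest carbon chain that includes the multiple bond has 8 carbons, so the parent hydride is octane.
A C≡C triple bond in the chain gives the infix -yne-.
Choose the numbering such that numbering from this end puts the triple bond at C-2 rather than C-6.
With this numbering: the triple bond between C-2 and C-3; an iodo group at C-4; a methyl group at C-6.
Prefixes are listed alphabetically: iodo, methyl.
Putting it together: 4-iodo-6-methyloct-2-yne.

4-iodo-6-methyloct-2-yne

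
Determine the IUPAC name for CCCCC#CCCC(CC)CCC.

The longest carbon chain that includes the multiple bond has 12 carbons, so the parent hydride is dodecane.
The chain contains a C≡C triple bond, so the unsaturation ending is -yne.
The numbering direction is chosen so that numbering from this end puts the triple bond at C-5 rather than C-7.
That gives the triple bond between C-5 and C-6; an ethyl group at C-9.
Assembling the pieces gives 9-ethyldodec-5-yne.

9-ethyldodec-5-yne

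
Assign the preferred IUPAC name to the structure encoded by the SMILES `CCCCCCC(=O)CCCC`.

Counting along the main chain through the carbonyl gives 11 carbons: the parent is undecane.
The highest-priority functional group is a ketone (C=O on an internal carbon), so the name ends in -one.
Number the chain so that numbering from this end puts the carbonyl group at C-5 rather than C-7.
This places the carbonyl at C-5.
Putting it together: undecan-5-one.

undecan-5-one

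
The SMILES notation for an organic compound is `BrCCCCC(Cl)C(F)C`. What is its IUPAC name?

1-bromo-5-chloro-6-fluoroheptane

The longest continuous carbon chain has 7 atoms, so the parent hydride is heptane.
Number the chain so that the substituent locant set {1,5,6} is lower than {2,3,7} at the first point of difference.
That gives a bromo group at C-1; a chloro group at C-5; a fluoro group at C-6.
Substituent prefixes are cited in alphabetical order (multiplying prefixes like di-/tri- are ignored for ordering).
Assembling the pieces gives 1-bromo-5-chloro-6-fluoroheptane.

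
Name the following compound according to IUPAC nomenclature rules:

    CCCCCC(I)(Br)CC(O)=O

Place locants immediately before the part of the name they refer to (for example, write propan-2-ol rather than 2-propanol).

Counting along the main chain through the –COOH group gives 8 carbons: the parent is octane.
The principal characteristic group is a carboxylic acid (terminal –COOH), named with the suffix -oic acid.
The numbering direction is chosen so that the carboxylic acid carbon is C-1 by definition.
With this numbering: a bromo group at C-3; an iodo group at C-3.
Substituent prefixes are cited in alphabetical order (multiplying prefixes like di-/tri- are ignored for ordering).
The name is 3-bromo-3-iodooctanoic acid.

3-bromo-3-iodooctanoic acid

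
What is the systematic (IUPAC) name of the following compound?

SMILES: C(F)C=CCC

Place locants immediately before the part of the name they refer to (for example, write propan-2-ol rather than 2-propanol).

1-fluoropent-2-ene

The longest chain bearing the multiple bond is 5 carbons long (pentane).
A C=C double bond in the chain gives the infix -ene-.
Choose the numbering such that numbering from this end puts the double bond at C-2 rather than C-3.
With this numbering: the double bond between C-2 and C-3; a fluoro group at C-1.
The name is 1-fluoropent-2-ene.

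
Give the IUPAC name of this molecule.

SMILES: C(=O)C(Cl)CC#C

2-chloropent-4-ynal

Counting along the main chain through the –CHO group and the multiple bond gives 5 carbons: the parent is pentane.
The highest-priority functional group is an aldehyde (terminal –CHO), so the name ends in -al.
The chain contains a C≡C triple bond, so the unsaturation ending is -yne.
Choose the numbering such that the aldehyde carbon is C-1 by definition.
This places the triple bond between C-4 and C-5; a chloro group at C-2.
Assembling the pieces gives 2-chloropent-4-ynal.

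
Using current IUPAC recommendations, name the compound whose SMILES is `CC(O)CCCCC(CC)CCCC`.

The longest chain bearing the –OH group is 11 carbons long (undecane).
An alcohol (–OH) is the principal characteristic group, giving the suffix -ol.
Number the chain so that numbering from this end puts the hydroxyl group at C-2 rather than C-10.
This places the hydroxyl at C-2; an ethyl group at C-7.
Putting it together: 7-ethylundecan-2-ol.

7-ethylundecan-2-ol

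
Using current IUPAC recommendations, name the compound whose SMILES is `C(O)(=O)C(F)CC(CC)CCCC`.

4-ethyl-2-fluorooctanoic acid

The longest chain bearing the –COOH group is 8 carbons long (octane).
A carboxylic acid (terminal –COOH) is the principal characteristic group, giving the suffix -oic acid.
The numbering direction is chosen so that the carboxylic acid carbon is C-1 by definition.
That gives an ethyl group at C-4; a fluoro group at C-2.
Substituent prefixes are cited in alphabetical order (multiplying prefixes like di-/tri- are ignored for ordering).
The name is 4-ethyl-2-fluorooctanoic acid.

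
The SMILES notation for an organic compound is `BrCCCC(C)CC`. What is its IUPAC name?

1-bromo-4-methylhexane

The parent chain contains 6 carbons (hexane).
The numbering direction is chosen so that the substituent locant set {1,4} is lower than {3,6} at the first point of difference.
With this numbering: a bromo group at C-1; a methyl group at C-4.
The substituents are ordered alphabetically, ignoring any di-/tri- multipliers.
Assembling the pieces gives 1-bromo-4-methylhexane.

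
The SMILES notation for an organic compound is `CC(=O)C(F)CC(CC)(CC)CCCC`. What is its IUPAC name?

5,5-diethyl-3-fluorononan-2-one

Counting along the main chain through the carbonyl gives 9 carbons: the parent is nonane.
A ketone (C=O on an internal carbon) is the principal characteristic group, giving the suffix -one.
The numbering direction is chosen so that numbering from this end puts the carbonyl group at C-2 rather than C-8.
That gives the carbonyl at C-2; two ethyl groups at C-5; a fluoro group at C-3.
Prefixes are listed alphabetically: ethyl, fluoro.
Putting it together: 5,5-diethyl-3-fluorononan-2-one.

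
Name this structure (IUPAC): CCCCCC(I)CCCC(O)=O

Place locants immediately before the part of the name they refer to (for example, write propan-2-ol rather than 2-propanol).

5-iododecanoic acid

The longest carbon chain that includes the –COOH group has 10 carbons, so the parent hydride is decane.
The highest-priority functional group is a carboxylic acid (terminal –COOH), so the name ends in -oic acid.
Choose the numbering such that the carboxylic acid carbon is C-1 by definition.
That gives an iodo group at C-5.
Assembling the pieces gives 5-iododecanoic acid.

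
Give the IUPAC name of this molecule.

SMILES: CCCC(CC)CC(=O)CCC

6-ethylnonan-4-one

The longest chain bearing the carbonyl is 9 carbons long (nonane).
The highest-priority functional group is a ketone (C=O on an internal carbon), so the name ends in -one.
The numbering direction is chosen so that numbering from this end puts the carbonyl group at C-4 rather than C-6.
With this numbering: the carbonyl at C-4; an ethyl group at C-6.
Putting it together: 6-ethylnonan-4-one.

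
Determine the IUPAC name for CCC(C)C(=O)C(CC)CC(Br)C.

Counting along the main chain through the carbonyl gives 8 carbons: the parent is octane.
The highest-priority functional group is a ketone (C=O on an internal carbon), so the name ends in -one.
Number the chain so that numbering from this end puts the carbonyl group at C-4 rather than C-5.
That gives the carbonyl at C-4; a bromo group at C-7; an ethyl group at C-5; a methyl group at C-3.
Prefixes are listed alphabetically: bromo, ethyl, methyl.
Putting it together: 7-bromo-5-ethyl-3-methyloctan-4-one.

7-bromo-5-ethyl-3-methyloctan-4-one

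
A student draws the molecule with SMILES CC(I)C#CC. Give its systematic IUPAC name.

4-iodopent-2-yne

The longest carbon chain that includes the multiple bond has 5 carbons, so the parent hydride is pentane.
The chain contains a C≡C triple bond, so the unsaturation ending is -yne.
Choose the numbering such that numbering from this end puts the triple bond at C-2 rather than C-3.
This places the triple bond between C-2 and C-3; an iodo group at C-4.
Putting it together: 4-iodopent-2-yne.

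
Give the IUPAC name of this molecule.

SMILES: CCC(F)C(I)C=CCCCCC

3-fluoro-4-iodoundec-5-ene

Counting along the main chain through the multiple bond gives 11 carbons: the parent is undecane.
There is one C=C double bond, indicated by the ending -ene.
The numbering direction is chosen so that numbering from this end puts the double bond at C-5 rather than C-6.
This places the double bond between C-5 and C-6; a fluoro group at C-3; an iodo group at C-4.
Substituent prefixes are cited in alphabetical order (multiplying prefixes like di-/tri- are ignored for ordering).
Putting it together: 3-fluoro-4-iodoundec-5-ene.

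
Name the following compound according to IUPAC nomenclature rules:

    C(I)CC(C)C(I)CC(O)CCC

The longest carbon chain that includes the –OH group has 9 carbons, so the parent hydride is nonane.
The principal characteristic group is an alcohol (–OH), named with the suffix -ol.
Choose the numbering such that numbering from this end puts the hydroxyl group at C-4 rather than C-6.
This places the hydroxyl at C-4; iodo groups at C-6 and C-9; a methyl group at C-7.
Prefixes are listed alphabetically: iodo, methyl.
Putting it together: 6,9-diiodo-7-methylnonan-4-ol.

6,9-diiodo-7-methylnonan-4-ol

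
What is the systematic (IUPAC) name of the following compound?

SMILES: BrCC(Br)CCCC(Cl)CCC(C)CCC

1,2-dibromo-6-chloro-9-methyldodecane

The longest carbon chain is 12 atoms: the parent is dodecane.
The numbering direction is chosen so that the substituent locant set {1,2,6,9} is lower than {4,7,11,12} at the first point of difference.
That gives bromo groups at C-1 and C-2; a chloro group at C-6; a methyl group at C-9.
Prefixes are listed alphabetically: bromo, chloro, methyl.
The name is 1,2-dibromo-6-chloro-9-methyldodecane.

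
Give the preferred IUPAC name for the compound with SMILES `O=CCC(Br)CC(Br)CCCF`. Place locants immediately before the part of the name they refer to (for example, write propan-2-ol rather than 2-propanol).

Counting along the main chain through the –CHO group gives 8 carbons: the parent is octane.
An aldehyde (terminal –CHO) is the principal characteristic group, giving the suffix -al.
Number the chain so that the aldehyde carbon is C-1 by definition.
With this numbering: bromo groups at C-3 and C-5; a fluoro group at C-8.
The substituents are ordered alphabetically, ignoring any di-/tri- multipliers.
Putting it together: 3,5-dibromo-8-fluorooctanal.

3,5-dibromo-8-fluorooctanal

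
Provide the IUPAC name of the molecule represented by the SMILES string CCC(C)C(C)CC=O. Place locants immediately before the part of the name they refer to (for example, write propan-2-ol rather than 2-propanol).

3,4-dimethylhexanal

The longest carbon chain that includes the –CHO group has 6 carbons, so the parent hydride is hexane.
The principal characteristic group is an aldehyde (terminal –CHO), named with the suffix -al.
Choose the numbering such that the aldehyde carbon is C-1 by definition.
This places methyl groups at C-3 and C-4.
Putting it together: 3,4-dimethylhexanal.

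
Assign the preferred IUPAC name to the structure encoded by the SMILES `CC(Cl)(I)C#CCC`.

The longest chain bearing the multiple bond is 6 carbons long (hexane).
There is one C≡C triple bond, indicated by the ending -yne.
Number the chain so that the substituent locant set {2,2} is lower than {5,5} at the first point of difference.
This places the triple bond between C-3 and C-4; a chloro group at C-2; an iodo group at C-2.
Prefixes are listed alphabetically: chloro, iodo.
Assembling the pieces gives 2-chloro-2-iodohex-3-yne.

2-chloro-2-iodohex-3-yne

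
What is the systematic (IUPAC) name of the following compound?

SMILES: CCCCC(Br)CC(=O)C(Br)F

The longest chain bearing the carbonyl is 8 carbons long (octane).
The highest-priority functional group is a ketone (C=O on an internal carbon), so the name ends in -one.
Choose the numbering such that numbering from this end puts the carbonyl group at C-2 rather than C-7.
This places the carbonyl at C-2; bromo groups at C-1 and C-4; a fluoro group at C-1.
Substituent prefixes are cited in alphabetical order (multiplying prefixes like di-/tri- are ignored for ordering).
Putting it together: 1,4-dibromo-1-fluorooctan-2-one.

1,4-dibromo-1-fluorooctan-2-one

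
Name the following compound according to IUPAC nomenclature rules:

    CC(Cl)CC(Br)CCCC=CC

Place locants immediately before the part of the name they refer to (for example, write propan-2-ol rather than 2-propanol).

The longest carbon chain that includes the multiple bond has 10 carbons, so the parent hydride is decane.
The chain contains a C=C double bond, so the unsaturation ending is -ene.
The numbering direction is chosen so that numbering from this end puts the double bond at C-2 rather than C-8.
This places the double bond between C-2 and C-3; a bromo group at C-7; a chloro group at C-9.
Substituent prefixes are cited in alphabetical order (multiplying prefixes like di-/tri- are ignored for ordering).
Assembling the pieces gives 7-bromo-9-chlorodec-2-ene.

7-bromo-9-chlorodec-2-ene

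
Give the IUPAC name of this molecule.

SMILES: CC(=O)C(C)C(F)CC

4-fluoro-3-methylhexan-2-one

Counting along the main chain through the carbonyl gives 6 carbons: the parent is hexane.
The principal characteristic group is a ketone (C=O on an internal carbon), named with the suffix -one.
The numbering direction is chosen so that numbering from this end puts the carbonyl group at C-2 rather than C-5.
This places the carbonyl at C-2; a fluoro group at C-4; a methyl group at C-3.
Substituent prefixes are cited in alphabetical order (multiplying prefixes like di-/tri- are ignored for ordering).
Assembling the pieces gives 4-fluoro-3-methylhexan-2-one.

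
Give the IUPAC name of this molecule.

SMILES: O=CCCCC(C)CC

5-methylheptanal

The longest chain bearing the –CHO group is 7 carbons long (heptane).
The principal characteristic group is an aldehyde (terminal –CHO), named with the suffix -al.
The numbering direction is chosen so that the aldehyde carbon is C-1 by definition.
That gives a methyl group at C-5.
Putting it together: 5-methylheptanal.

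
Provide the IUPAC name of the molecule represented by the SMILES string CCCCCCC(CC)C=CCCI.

Counting along the main chain through the multiple bond gives 11 carbons: the parent is undecane.
A C=C double bond in the chain gives the infix -ene-.
Number the chain so that numbering from this end puts the double bond at C-3 rather than C-8.
This places the double bond between C-3 and C-4; an ethyl group at C-5; an iodo group at C-1.
Prefixes are listed alphabetically: ethyl, iodo.
Putting it together: 5-ethyl-1-iodoundec-3-ene.

5-ethyl-1-iodoundec-3-ene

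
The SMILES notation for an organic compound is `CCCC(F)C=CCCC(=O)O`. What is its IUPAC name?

Counting along the main chain through the –COOH group and the multiple bond gives 9 carbons: the parent is nonane.
A carboxylic acid (terminal –COOH) is the principal characteristic group, giving the suffix -oic acid.
The chain contains a C=C double bond, so the unsaturation ending is -ene.
Number the chain so that the carboxylic acid carbon is C-1 by definition.
This places the double bond between C-4 and C-5; a fluoro group at C-6.
The name is 6-fluoronon-4-enoic acid.

6-fluoronon-4-enoic acid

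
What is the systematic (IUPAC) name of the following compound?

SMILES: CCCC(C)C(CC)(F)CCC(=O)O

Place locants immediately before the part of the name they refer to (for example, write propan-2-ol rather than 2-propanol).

Counting along the main chain through the –COOH group gives 8 carbons: the parent is octane.
A carboxylic acid (terminal –COOH) is the principal characteristic group, giving the suffix -oic acid.
Number the chain so that the carboxylic acid carbon is C-1 by definition.
With this numbering: an ethyl group at C-4; a fluoro group at C-4; a methyl group at C-5.
Prefixes are listed alphabetically: ethyl, fluoro, methyl.
Putting it together: 4-ethyl-4-fluoro-5-methyloctanoic acid.

4-ethyl-4-fluoro-5-methyloctanoic acid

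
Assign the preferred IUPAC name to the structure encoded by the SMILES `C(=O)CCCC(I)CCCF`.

8-fluoro-5-iodooctanal

The longest carbon chain that includes the –CHO group has 8 carbons, so the parent hydride is octane.
The highest-priority functional group is an aldehyde (terminal –CHO), so the name ends in -al.
Choose the numbering such that the aldehyde carbon is C-1 by definition.
This places a fluoro group at C-8; an iodo group at C-5.
Prefixes are listed alphabetically: fluoro, iodo.
The name is 8-fluoro-5-iodooctanal.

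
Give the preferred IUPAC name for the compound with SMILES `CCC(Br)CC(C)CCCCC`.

3-bromo-5-methyldecane

The longest carbon chain is 10 atoms: the parent is decane.
Choose the numbering such that the substituent locant set {3,5} is lower than {6,8} at the first point of difference.
With this numbering: a bromo group at C-3; a methyl group at C-5.
The substituents are ordered alphabetically, ignoring any di-/tri- multipliers.
Assembling the pieces gives 3-bromo-5-methyldecane.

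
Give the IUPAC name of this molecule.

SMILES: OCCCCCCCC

octan-1-ol

The longest chain bearing the –OH group is 8 carbons long (octane).
The principal characteristic group is an alcohol (–OH), named with the suffix -ol.
Number the chain so that numbering from this end puts the hydroxyl group at C-1 rather than C-8.
This places the hydroxyl at C-1.
Assembling the pieces gives octan-1-ol.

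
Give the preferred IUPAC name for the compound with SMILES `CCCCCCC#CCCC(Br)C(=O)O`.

2-bromododec-5-ynoic acid

The longest chain bearing the –COOH group and the multiple bond is 12 carbons long (dodecane).
The principal characteristic group is a carboxylic acid (terminal –COOH), named with the suffix -oic acid.
A C≡C triple bond in the chain gives the infix -yne-.
The numbering direction is chosen so that the carboxylic acid carbon is C-1 by definition.
This places the triple bond between C-5 and C-6; a bromo group at C-2.
Putting it together: 2-bromododec-5-ynoic acid.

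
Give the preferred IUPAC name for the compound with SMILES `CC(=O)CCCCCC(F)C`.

8-fluorononan-2-one

Counting along the main chain through the carbonyl gives 9 carbons: the parent is nonane.
The highest-priority functional group is a ketone (C=O on an internal carbon), so the name ends in -one.
The numbering direction is chosen so that numbering from this end puts the carbonyl group at C-2 rather than C-8.
With this numbering: the carbonyl at C-2; a fluoro group at C-8.
Putting it together: 8-fluorononan-2-one.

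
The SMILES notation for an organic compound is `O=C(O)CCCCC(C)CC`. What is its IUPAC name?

6-methyloctanoic acid

The longest carbon chain that includes the –COOH group has 8 carbons, so the parent hydride is octane.
The highest-priority functional group is a carboxylic acid (terminal –COOH), so the name ends in -oic acid.
Number the chain so that the carboxylic acid carbon is C-1 by definition.
This places a methyl group at C-6.
The name is 6-methyloctanoic acid.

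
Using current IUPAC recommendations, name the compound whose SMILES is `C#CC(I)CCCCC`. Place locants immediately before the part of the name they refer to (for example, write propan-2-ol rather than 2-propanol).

3-iodooct-1-yne

The longest carbon chain that includes the multiple bond has 8 carbons, so the parent hydride is octane.
The chain contains a C≡C triple bond, so the unsaturation ending is -yne.
Number the chain so that numbering from this end puts the triple bond at C-1 rather than C-7.
This places the triple bond between C-1 and C-2; an iodo group at C-3.
The name is 3-iodooct-1-yne.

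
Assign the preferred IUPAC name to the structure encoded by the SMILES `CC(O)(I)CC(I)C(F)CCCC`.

5-fluoro-2,4-diiodononan-2-ol

The longest carbon chain that includes the –OH group has 9 carbons, so the parent hydride is nonane.
An alcohol (–OH) is the principal characteristic group, giving the suffix -ol.
The numbering direction is chosen so that numbering from this end puts the hydroxyl group at C-2 rather than C-8.
With this numbering: the hydroxyl at C-2; a fluoro group at C-5; iodo groups at C-2 and C-4.
Prefixes are listed alphabetically: fluoro, iodo.
Assembling the pieces gives 5-fluoro-2,4-diiodononan-2-ol.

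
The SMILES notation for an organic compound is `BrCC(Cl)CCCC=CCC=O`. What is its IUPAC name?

Counting along the main chain through the –CHO group and the multiple bond gives 9 carbons: the parent is nonane.
The highest-priority functional group is an aldehyde (terminal –CHO), so the name ends in -al.
There is one C=C double bond, indicated by the ending -ene.
The numbering direction is chosen so that the aldehyde carbon is C-1 by definition.
This places the double bond between C-3 and C-4; a bromo group at C-9; a chloro group at C-8.
The substituents are ordered alphabetically, ignoring any di-/tri- multipliers.
Assembling the pieces gives 9-bromo-8-chloronon-3-enal.

9-bromo-8-chloronon-3-enal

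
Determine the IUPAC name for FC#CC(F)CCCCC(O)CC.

The longest chain bearing the –OH group and the multiple bond is 10 carbons long (decane).
The highest-priority functional group is an alcohol (–OH), so the name ends in -ol.
A C≡C triple bond in the chain gives the infix -yne-.
Number the chain so that numbering from this end puts the hydroxyl group at C-3 rather than C-8.
With this numbering: the hydroxyl at C-3; the triple bond between C-9 and C-10; fluoro groups at C-8 and C-10.
Assembling the pieces gives 8,10-difluorodec-9-yn-3-ol.

8,10-difluorodec-9-yn-3-ol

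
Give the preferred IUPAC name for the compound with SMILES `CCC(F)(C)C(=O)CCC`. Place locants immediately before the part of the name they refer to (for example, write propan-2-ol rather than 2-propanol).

3-fluoro-3-methylheptan-4-one

The longest chain bearing the carbonyl is 7 carbons long (heptane).
A ketone (C=O on an internal carbon) is the principal characteristic group, giving the suffix -one.
Choose the numbering such that the substituent locant set {3,3} is lower than {5,5} at the first point of difference.
With this numbering: the carbonyl at C-4; a fluoro group at C-3; a methyl group at C-3.
Prefixes are listed alphabetically: fluoro, methyl.
The name is 3-fluoro-3-methylheptan-4-one.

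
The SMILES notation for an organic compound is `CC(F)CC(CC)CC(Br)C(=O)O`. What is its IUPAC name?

The longest carbon chain that includes the –COOH group has 7 carbons, so the parent hydride is heptane.
The principal characteristic group is a carboxylic acid (terminal –COOH), named with the suffix -oic acid.
Choose the numbering such that the carboxylic acid carbon is C-1 by definition.
This places a bromo group at C-2; an ethyl group at C-4; a fluoro group at C-6.
The substituents are ordered alphabetically, ignoring any di-/tri- multipliers.
The name is 2-bromo-4-ethyl-6-fluoroheptanoic acid.

2-bromo-4-ethyl-6-fluoroheptanoic acid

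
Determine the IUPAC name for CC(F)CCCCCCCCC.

The parent chain contains 11 carbons (undecane).
The numbering direction is chosen so that the substituent locant set {2} is lower than {10} at the first point of difference.
That gives a fluoro group at C-2.
Assembling the pieces gives 2-fluoroundecane.

2-fluoroundecane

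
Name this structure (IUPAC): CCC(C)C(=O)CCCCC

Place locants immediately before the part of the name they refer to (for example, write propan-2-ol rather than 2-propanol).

The longest carbon chain that includes the carbonyl has 9 carbons, so the parent hydride is nonane.
The highest-priority functional group is a ketone (C=O on an internal carbon), so the name ends in -one.
Choose the numbering such that numbering from this end puts the carbonyl group at C-4 rather than C-6.
This places the carbonyl at C-4; a methyl group at C-3.
Putting it together: 3-methylnonan-4-one.

3-methylnonan-4-one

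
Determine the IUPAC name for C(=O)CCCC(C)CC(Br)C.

The longest carbon chain that includes the –CHO group has 8 carbons, so the parent hydride is octane.
The principal characteristic group is an aldehyde (terminal –CHO), named with the suffix -al.
Choose the numbering such that the aldehyde carbon is C-1 by definition.
With this numbering: a bromo group at C-7; a methyl group at C-5.
Substituent prefixes are cited in alphabetical order (multiplying prefixes like di-/tri- are ignored for ordering).
Putting it together: 7-bromo-5-methyloctanal.

7-bromo-5-methyloctanal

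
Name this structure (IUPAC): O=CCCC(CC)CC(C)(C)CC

The longest chain bearing the –CHO group is 8 carbons long (octane).
The principal characteristic group is an aldehyde (terminal –CHO), named with the suffix -al.
Number the chain so that the aldehyde carbon is C-1 by definition.
With this numbering: an ethyl group at C-4; two methyl groups at C-6.
The substituents are ordered alphabetically, ignoring any di-/tri- multipliers.
Assembling the pieces gives 4-ethyl-6,6-dimethyloctanal.

4-ethyl-6,6-dimethyloctanal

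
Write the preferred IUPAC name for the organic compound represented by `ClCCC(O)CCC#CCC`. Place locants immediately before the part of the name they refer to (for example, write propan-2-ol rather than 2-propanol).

1-chloronon-6-yn-3-ol

The longest carbon chain that includes the –OH group and the multiple bond has 9 carbons, so the parent hydride is nonane.
An alcohol (–OH) is the principal characteristic group, giving the suffix -ol.
There is one C≡C triple bond, indicated by the ending -yne.
Number the chain so that numbering from this end puts the hydroxyl group at C-3 rather than C-7.
This places the hydroxyl at C-3; the triple bond between C-6 and C-7; a chloro group at C-1.
The name is 1-chloronon-6-yn-3-ol.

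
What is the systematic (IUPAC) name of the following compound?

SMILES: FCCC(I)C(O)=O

The longest chain bearing the –COOH group is 4 carbons long (butane).
The highest-priority functional group is a carboxylic acid (terminal –COOH), so the name ends in -oic acid.
The numbering direction is chosen so that the carboxylic acid carbon is C-1 by definition.
That gives a fluoro group at C-4; an iodo group at C-2.
The substituents are ordered alphabetically, ignoring any di-/tri- multipliers.
Assembling the pieces gives 4-fluoro-2-iodobutanoic acid.

4-fluoro-2-iodobutanoic acid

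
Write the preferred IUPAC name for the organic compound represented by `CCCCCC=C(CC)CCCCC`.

Counting along the main chain through the multiple bond gives 12 carbons: the parent is dodecane.
A C=C double bond in the chain gives the infix -ene-.
Choose the numbering such that the substituent locant set {6} is lower than {7} at the first point of difference.
With this numbering: the double bond between C-6 and C-7; an ethyl group at C-6.
The name is 6-ethyldodec-6-ene.

6-ethyldodec-6-ene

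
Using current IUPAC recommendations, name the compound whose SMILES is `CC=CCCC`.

hex-2-ene

Counting along the main chain through the multiple bond gives 6 carbons: the parent is hexane.
There is one C=C double bond, indicated by the ending -ene.
Choose the numbering such that numbering from this end puts the double bond at C-2 rather than C-4.
That gives the double bond between C-2 and C-3.
The name is hex-2-ene.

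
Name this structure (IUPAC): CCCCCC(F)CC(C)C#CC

The longest carbon chain that includes the multiple bond has 11 carbons, so the parent hydride is undecane.
There is one C≡C triple bond, indicated by the ending -yne.
The numbering direction is chosen so that numbering from this end puts the triple bond at C-2 rather than C-9.
That gives the triple bond between C-2 and C-3; a fluoro group at C-6; a methyl group at C-4.
Prefixes are listed alphabetically: fluoro, methyl.
Putting it together: 6-fluoro-4-methylundec-2-yne.

6-fluoro-4-methylundec-2-yne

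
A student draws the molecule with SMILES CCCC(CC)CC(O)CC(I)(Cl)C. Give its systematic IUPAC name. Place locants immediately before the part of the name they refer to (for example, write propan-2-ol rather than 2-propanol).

2-chloro-6-ethyl-2-iodononan-4-ol

The longest chain bearing the –OH group is 9 carbons long (nonane).
The principal characteristic group is an alcohol (–OH), named with the suffix -ol.
Number the chain so that numbering from this end puts the hydroxyl group at C-4 rather than C-6.
This places the hydroxyl at C-4; a chloro group at C-2; an ethyl group at C-6; an iodo group at C-2.
Substituent prefixes are cited in alphabetical order (multiplying prefixes like di-/tri- are ignored for ordering).
Assembling the pieces gives 2-chloro-6-ethyl-2-iodononan-4-ol.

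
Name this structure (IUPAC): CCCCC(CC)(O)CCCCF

5-ethyl-1-fluorononan-5-ol

The longest carbon chain that includes the –OH group has 9 carbons, so the parent hydride is nonane.
The highest-priority functional group is an alcohol (–OH), so the name ends in -ol.
The numbering direction is chosen so that the substituent locant set {1,5} is lower than {5,9} at the first point of difference.
That gives the hydroxyl at C-5; an ethyl group at C-5; a fluoro group at C-1.
Prefixes are listed alphabetically: ethyl, fluoro.
Assembling the pieces gives 5-ethyl-1-fluorononan-5-ol.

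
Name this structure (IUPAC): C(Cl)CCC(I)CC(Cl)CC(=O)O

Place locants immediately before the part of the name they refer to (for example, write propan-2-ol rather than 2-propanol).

The longest chain bearing the –COOH group is 8 carbons long (octane).
The highest-priority functional group is a carboxylic acid (terminal –COOH), so the name ends in -oic acid.
Choose the numbering such that the carboxylic acid carbon is C-1 by definition.
With this numbering: chloro groups at C-3 and C-8; an iodo group at C-5.
The substituents are ordered alphabetically, ignoring any di-/tri- multipliers.
The name is 3,8-dichloro-5-iodooctanoic acid.

3,8-dichloro-5-iodooctanoic acid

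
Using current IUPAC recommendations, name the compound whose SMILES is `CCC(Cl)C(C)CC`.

3-chloro-4-methylhexane

The longest carbon chain is 6 atoms: the parent is hexane.
The numbering direction is chosen so that the locant sets are identical either way, so the alphabetically earlier chloro substituent takes the lower locant (3 rather than 4).
With this numbering: a chloro group at C-3; a methyl group at C-4.
Substituent prefixes are cited in alphabetical order (multiplying prefixes like di-/tri- are ignored for ordering).
The name is 3-chloro-4-methylhexane.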